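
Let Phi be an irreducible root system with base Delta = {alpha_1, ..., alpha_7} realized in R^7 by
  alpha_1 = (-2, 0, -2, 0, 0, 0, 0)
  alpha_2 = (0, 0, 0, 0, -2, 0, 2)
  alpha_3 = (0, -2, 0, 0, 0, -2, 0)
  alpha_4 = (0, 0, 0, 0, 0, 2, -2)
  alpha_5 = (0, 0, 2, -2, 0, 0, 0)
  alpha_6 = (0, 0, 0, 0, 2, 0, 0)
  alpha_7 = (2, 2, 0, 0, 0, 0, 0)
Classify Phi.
type B_7

Compute the Cartan integers a_ij = 2(alpha_i, alpha_j)/(alpha_j, alpha_j); the resulting 7x7 Cartan matrix is
[[2, 0, 0, 0, -1, 0, -1], [0, 2, 0, -1, 0, -2, 0], [0, 0, 2, -1, 0, 0, -1], [0, -1, -1, 2, 0, 0, 0], [-1, 0, 0, 0, 2, 0, 0], [0, -1, 0, 0, 0, 2, 0], [-1, 0, -1, 0, 0, 0, 2]].
The roots have two lengths (squared-length ratio 2:1); the short ones are alpha_{6}. The associated Dynkin diagram is a chain of 7 nodes with a double edge at one end; the terminal node there is the unique short simple root (B_7), so the type is B_7 (the algebra so(15)).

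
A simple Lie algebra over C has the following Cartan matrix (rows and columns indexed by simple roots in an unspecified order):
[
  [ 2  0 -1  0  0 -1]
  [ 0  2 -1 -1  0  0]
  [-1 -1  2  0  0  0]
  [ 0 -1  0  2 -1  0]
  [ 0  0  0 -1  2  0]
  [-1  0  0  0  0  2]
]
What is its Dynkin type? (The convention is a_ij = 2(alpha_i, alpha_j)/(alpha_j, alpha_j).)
The matrix has rank 6 with 2's on the diagonal. Reading the off-diagonal entries as Dynkin edges (a single edge where a_ij = a_ji = -1; a double or triple edge where a_ij * a_ji = 2 or 3), the diagram is a chain of 6 nodes with single edges (A_6). One simple-root ordering that puts it in standard form is (alpha_6, alpha_1, alpha_3, alpha_2, alpha_4, alpha_5). So the algebra is type A_6, i.e. sl(7).

A_6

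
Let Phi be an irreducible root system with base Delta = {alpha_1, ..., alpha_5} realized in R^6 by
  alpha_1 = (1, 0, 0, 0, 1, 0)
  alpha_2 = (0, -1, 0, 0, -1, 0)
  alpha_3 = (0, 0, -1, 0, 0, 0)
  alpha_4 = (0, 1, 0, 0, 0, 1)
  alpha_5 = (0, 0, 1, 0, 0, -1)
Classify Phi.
B_5 (so(11))

Compute the Cartan integers a_ij = 2(alpha_i, alpha_j)/(alpha_j, alpha_j); the resulting 5x5 Cartan matrix is
[[2, -1, 0, 0, 0], [-1, 2, 0, -1, 0], [0, 0, 2, 0, -1], [0, -1, 0, 2, -1], [0, 0, -2, -1, 2]].
The roots have two lengths (squared-length ratio 2:1); the short ones are alpha_{3}. The associated Dynkin diagram is a chain of 5 nodes with a double edge at one end; the terminal node there is the unique short simple root (B_5), so the type is B_5 (the algebra so(11)).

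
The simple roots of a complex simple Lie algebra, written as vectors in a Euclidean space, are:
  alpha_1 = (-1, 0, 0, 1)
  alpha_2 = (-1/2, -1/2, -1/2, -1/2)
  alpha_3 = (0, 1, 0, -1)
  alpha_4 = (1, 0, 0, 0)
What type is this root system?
F_4

Compute the Cartan integers a_ij = 2(alpha_i, alpha_j)/(alpha_j, alpha_j); the resulting 4x4 Cartan matrix is
[[2, 0, -1, -2], [0, 2, 0, -1], [-1, 0, 2, 0], [-1, -1, 0, 2]].
The roots have two lengths (squared-length ratio 2:1); the short ones are alpha_{2,4}. The associated Dynkin diagram is a chain of 4 nodes with a double edge between the middle two (F_4), so the type is F_4.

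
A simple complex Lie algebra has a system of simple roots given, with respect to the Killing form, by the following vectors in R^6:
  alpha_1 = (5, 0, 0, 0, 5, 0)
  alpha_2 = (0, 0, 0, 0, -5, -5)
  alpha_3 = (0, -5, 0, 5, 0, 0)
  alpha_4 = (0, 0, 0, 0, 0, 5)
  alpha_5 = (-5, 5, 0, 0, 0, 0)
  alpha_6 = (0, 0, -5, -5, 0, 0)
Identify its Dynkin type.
type B_6

Compute the Cartan integers a_ij = 2(alpha_i, alpha_j)/(alpha_j, alpha_j); the resulting 6x6 Cartan matrix is
[[2, -1, 0, 0, -1, 0], [-1, 2, 0, -2, 0, 0], [0, 0, 2, 0, -1, -1], [0, -1, 0, 2, 0, 0], [-1, 0, -1, 0, 2, 0], [0, 0, -1, 0, 0, 2]].
The roots have two lengths (squared-length ratio 2:1); the short ones are alpha_{4}. The associated Dynkin diagram is a chain of 6 nodes with a double edge at one end; the terminal node there is the unique short simple root (B_6), so the type is B_6 (the algebra so(13)).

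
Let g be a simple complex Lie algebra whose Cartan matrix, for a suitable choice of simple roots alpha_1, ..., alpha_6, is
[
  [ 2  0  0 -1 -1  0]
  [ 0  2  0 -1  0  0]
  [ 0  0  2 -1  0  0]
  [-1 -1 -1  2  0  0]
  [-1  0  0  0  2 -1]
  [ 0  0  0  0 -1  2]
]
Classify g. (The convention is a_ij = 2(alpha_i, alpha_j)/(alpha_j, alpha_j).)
D_6 (so(12))

The matrix has rank 6 with 2's on the diagonal. Reading the off-diagonal entries as Dynkin edges (a single edge where a_ij = a_ji = -1; a double or triple edge where a_ij * a_ji = 2 or 3), the diagram is a chain of 4 nodes with a fork of two nodes at one end (D_6). One simple-root ordering that puts it in standard form is (alpha_6, alpha_5, alpha_1, alpha_4, alpha_3, alpha_2). So the algebra is type D_6, i.e. so(12).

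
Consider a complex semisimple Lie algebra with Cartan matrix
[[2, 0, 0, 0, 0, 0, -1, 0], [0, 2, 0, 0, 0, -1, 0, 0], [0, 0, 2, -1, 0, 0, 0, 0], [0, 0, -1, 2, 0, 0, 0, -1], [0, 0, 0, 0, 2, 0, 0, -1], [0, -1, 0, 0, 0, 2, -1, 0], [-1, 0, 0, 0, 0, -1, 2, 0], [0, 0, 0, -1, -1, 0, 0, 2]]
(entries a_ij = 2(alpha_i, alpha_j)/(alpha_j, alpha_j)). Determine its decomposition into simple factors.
The diagram associated to this matrix has two connected components: the simple roots {alpha_3, alpha_4, alpha_5, alpha_8} form a chain of 4 nodes with single edges (A_4), and {alpha_1, alpha_2, alpha_6, alpha_7} form a chain of 4 nodes with single edges (A_4). A semisimple Lie algebra decomposes uniquely as the direct sum of simple ideals, one per connected component of its Dynkin diagram, so g ≅ A_4 ⊕ A_4 (dimension 24 + 24 = 48).

A_4 ⊕ A_4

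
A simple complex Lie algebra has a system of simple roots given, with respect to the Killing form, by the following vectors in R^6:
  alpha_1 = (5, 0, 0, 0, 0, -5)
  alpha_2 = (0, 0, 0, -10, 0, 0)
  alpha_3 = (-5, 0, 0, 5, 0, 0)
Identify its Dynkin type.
Compute the Cartan integers a_ij = 2(alpha_i, alpha_j)/(alpha_j, alpha_j); the resulting 3x3 Cartan matrix is
[[2, 0, -1], [0, 2, -2], [-1, -1, 2]].
The roots have two lengths (squared-length ratio 2:1); the short ones are alpha_{1,3}. The associated Dynkin diagram is a chain of 3 nodes with a double edge at one end; the terminal node there is the unique long simple root (C_3), so the type is C_3 (the algebra sp(6)).

C_3 (sp(6))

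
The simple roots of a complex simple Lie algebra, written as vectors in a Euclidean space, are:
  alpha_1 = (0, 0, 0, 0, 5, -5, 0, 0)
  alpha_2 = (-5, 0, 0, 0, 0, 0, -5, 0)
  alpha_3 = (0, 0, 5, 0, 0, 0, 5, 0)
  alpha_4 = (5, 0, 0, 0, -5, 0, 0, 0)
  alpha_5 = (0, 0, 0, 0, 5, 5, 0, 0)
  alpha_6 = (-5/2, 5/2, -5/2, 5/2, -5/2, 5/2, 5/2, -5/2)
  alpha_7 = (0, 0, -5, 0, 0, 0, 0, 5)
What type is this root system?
Compute the Cartan integers a_ij = 2(alpha_i, alpha_j)/(alpha_j, alpha_j); the resulting 7x7 Cartan matrix is
[[2, 0, 0, -1, 0, -1, 0], [0, 2, -1, -1, 0, 0, 0], [0, -1, 2, 0, 0, 0, -1], [-1, -1, 0, 2, -1, 0, 0], [0, 0, 0, -1, 2, 0, 0], [-1, 0, 0, 0, 0, 2, 0], [0, 0, -1, 0, 0, 0, 2]].
All simple roots have the same length, so the diagram is simply laced. The associated Dynkin diagram is a chain of 6 nodes with one extra node attached to the third node from one end (E_7), so the type is E_7.

type E_7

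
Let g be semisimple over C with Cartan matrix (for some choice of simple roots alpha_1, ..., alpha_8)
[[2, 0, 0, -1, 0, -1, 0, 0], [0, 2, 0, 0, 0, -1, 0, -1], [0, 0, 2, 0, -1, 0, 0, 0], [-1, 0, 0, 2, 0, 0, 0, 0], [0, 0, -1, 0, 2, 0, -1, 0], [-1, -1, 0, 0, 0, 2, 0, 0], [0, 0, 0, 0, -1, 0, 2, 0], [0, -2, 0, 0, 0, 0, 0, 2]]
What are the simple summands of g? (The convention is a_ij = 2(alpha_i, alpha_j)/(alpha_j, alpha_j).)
A_3 + C_5

The diagram associated to this matrix has two connected components: the simple roots {alpha_3, alpha_5, alpha_7} form a chain of 3 nodes with single edges (A_3), and {alpha_1, alpha_2, alpha_4, alpha_6, alpha_8} form a chain of 5 nodes with a double edge at one end; the terminal node there is the unique long simple root (C_5). A semisimple Lie algebra decomposes uniquely as the direct sum of simple ideals, one per connected component of its Dynkin diagram, so g ≅ A_3 ⊕ C_5 (dimension 15 + 55 = 70).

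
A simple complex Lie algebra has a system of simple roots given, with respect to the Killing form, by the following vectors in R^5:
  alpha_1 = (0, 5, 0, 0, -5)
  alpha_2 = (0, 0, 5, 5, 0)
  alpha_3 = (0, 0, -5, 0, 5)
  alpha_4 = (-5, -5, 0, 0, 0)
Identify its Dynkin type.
A_4 (sl(5))

Compute the Cartan integers a_ij = 2(alpha_i, alpha_j)/(alpha_j, alpha_j); the resulting 4x4 Cartan matrix is
[[2, 0, -1, -1], [0, 2, -1, 0], [-1, -1, 2, 0], [-1, 0, 0, 2]].
All simple roots have the same length, so the diagram is simply laced. The associated Dynkin diagram is a chain of 4 nodes with single edges (A_4), so the type is A_4 (the algebra sl(5)).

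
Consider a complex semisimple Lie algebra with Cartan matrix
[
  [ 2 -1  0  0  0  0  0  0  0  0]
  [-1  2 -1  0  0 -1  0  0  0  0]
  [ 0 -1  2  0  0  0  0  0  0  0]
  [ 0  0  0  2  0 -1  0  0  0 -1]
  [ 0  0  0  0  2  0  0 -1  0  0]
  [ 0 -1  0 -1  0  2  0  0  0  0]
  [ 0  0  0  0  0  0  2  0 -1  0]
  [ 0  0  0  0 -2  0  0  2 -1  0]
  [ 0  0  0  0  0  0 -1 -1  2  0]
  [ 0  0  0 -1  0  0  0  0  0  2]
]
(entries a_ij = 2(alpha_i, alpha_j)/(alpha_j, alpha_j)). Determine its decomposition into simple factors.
The diagram associated to this matrix has two connected components: the simple roots {alpha_5, alpha_7, alpha_8, alpha_9} form a chain of 4 nodes with a double edge at one end; the terminal node there is the unique short simple root (B_4), and {alpha_1, alpha_2, alpha_3, alpha_4, alpha_6, alpha_10} form a chain of 4 nodes with a fork of two nodes at one end (D_6). A semisimple Lie algebra decomposes uniquely as the direct sum of simple ideals, one per connected component of its Dynkin diagram, so g ≅ B_4 ⊕ D_6 (dimension 36 + 66 = 102).

B_4 ⊕ D_6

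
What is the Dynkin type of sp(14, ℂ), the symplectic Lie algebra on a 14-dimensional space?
type C_7

This is sp(14), which has dimension 14(14+1)/2 = 105 and rank 14/2 = 7. In the classification of classical Lie algebras, the symplectic algebra sp(2n) has type C_n; here n = 7, so the Dynkin diagram is a chain of 7 nodes with a double edge at one end; the terminal node there is the unique long simple root (C_7). Hence the type is C_7.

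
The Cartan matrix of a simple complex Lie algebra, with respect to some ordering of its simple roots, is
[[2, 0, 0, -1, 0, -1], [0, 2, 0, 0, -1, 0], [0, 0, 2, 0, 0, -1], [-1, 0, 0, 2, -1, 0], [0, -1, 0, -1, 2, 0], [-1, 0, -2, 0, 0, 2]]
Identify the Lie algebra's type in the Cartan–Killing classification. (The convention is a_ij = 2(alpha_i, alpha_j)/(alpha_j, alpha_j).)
B6

The matrix has rank 6 with 2's on the diagonal. Reading the off-diagonal entries as Dynkin edges (a single edge where a_ij = a_ji = -1; a double or triple edge where a_ij * a_ji = 2 or 3), the diagram is a chain of 6 nodes with a double edge at one end; the terminal node there is the unique short simple root (B_6). One simple-root ordering that puts it in standard form is (alpha_2, alpha_5, alpha_4, alpha_1, alpha_6, alpha_3). So the algebra is type B_6, i.e. so(13).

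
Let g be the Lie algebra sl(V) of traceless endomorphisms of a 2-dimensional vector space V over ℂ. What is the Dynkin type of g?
This is sl(2), which has dimension 2^2 - 1 = 3 and rank 2 - 1 = 1 (a Cartan subalgebra is the diagonal traceless matrices). In the classification of classical Lie algebras, the special linear algebra sl(n+1) has type A_n; here n = 1, so the Dynkin diagram is a chain of 1 nodes with single edges (A_1). Hence the type is A_1.

A_1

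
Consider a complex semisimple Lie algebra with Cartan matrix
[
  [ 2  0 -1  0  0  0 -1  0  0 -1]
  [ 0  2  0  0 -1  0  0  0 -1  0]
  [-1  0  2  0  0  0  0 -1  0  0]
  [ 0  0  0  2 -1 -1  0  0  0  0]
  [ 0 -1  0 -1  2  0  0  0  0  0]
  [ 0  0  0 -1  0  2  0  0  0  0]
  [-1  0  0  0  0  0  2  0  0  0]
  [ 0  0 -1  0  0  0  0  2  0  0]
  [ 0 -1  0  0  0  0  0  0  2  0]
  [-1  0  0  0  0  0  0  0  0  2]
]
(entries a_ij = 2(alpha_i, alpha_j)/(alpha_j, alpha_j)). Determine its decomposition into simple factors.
A5 + D5

The diagram associated to this matrix has two connected components: the simple roots {alpha_2, alpha_4, alpha_5, alpha_6, alpha_9} form a chain of 5 nodes with single edges (A_5), and {alpha_1, alpha_3, alpha_7, alpha_8, alpha_10} form a chain of 3 nodes with a fork of two nodes at one end (D_5). A semisimple Lie algebra decomposes uniquely as the direct sum of simple ideals, one per connected component of its Dynkin diagram, so g ≅ A_5 ⊕ D_5 (dimension 35 + 45 = 80).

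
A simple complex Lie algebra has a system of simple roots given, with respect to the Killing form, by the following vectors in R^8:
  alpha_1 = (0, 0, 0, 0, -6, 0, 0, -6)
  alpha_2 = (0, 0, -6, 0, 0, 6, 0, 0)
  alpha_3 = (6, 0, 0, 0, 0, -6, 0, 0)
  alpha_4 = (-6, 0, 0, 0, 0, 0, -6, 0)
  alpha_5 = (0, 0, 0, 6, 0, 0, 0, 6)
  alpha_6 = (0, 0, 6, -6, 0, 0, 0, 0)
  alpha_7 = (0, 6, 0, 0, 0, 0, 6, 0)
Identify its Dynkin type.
Compute the Cartan integers a_ij = 2(alpha_i, alpha_j)/(alpha_j, alpha_j); the resulting 7x7 Cartan matrix is
[[2, 0, 0, 0, -1, 0, 0], [0, 2, -1, 0, 0, -1, 0], [0, -1, 2, -1, 0, 0, 0], [0, 0, -1, 2, 0, 0, -1], [-1, 0, 0, 0, 2, -1, 0], [0, -1, 0, 0, -1, 2, 0], [0, 0, 0, -1, 0, 0, 2]].
All simple roots have the same length, so the diagram is simply laced. The associated Dynkin diagram is a chain of 7 nodes with single edges (A_7), so the type is A_7 (the algebra sl(8)).

A_7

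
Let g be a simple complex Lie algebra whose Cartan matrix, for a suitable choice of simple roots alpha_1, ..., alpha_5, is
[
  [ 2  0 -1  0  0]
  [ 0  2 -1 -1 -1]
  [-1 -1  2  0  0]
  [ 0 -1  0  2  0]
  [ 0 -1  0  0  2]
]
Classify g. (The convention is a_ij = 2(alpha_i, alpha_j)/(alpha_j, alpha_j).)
D_5

The matrix has rank 5 with 2's on the diagonal. Reading the off-diagonal entries as Dynkin edges (a single edge where a_ij = a_ji = -1; a double or triple edge where a_ij * a_ji = 2 or 3), the diagram is a chain of 3 nodes with a fork of two nodes at one end (D_5). One simple-root ordering that puts it in standard form is (alpha_1, alpha_3, alpha_2, alpha_5, alpha_4). So the algebra is type D_5, i.e. so(10).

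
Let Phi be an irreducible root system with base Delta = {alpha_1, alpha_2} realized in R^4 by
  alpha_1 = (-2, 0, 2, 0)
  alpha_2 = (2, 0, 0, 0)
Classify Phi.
B_2

Compute the Cartan integers a_ij = 2(alpha_i, alpha_j)/(alpha_j, alpha_j); the resulting 2x2 Cartan matrix is
[[2, -2], [-1, 2]].
The roots have two lengths (squared-length ratio 2:1); the short ones are alpha_{2}. The associated Dynkin diagram is a chain of 2 nodes with a double edge at one end; the terminal node there is the unique short simple root (B_2), so the type is B_2 (the algebra so(5)).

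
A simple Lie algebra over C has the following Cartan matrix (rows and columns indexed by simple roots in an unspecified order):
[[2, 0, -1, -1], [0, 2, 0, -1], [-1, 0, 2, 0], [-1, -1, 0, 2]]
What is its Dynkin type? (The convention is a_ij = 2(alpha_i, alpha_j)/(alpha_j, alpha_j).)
The matrix has rank 4 with 2's on the diagonal. Reading the off-diagonal entries as Dynkin edges (a single edge where a_ij = a_ji = -1; a double or triple edge where a_ij * a_ji = 2 or 3), the diagram is a chain of 4 nodes with single edges (A_4). One simple-root ordering that puts it in standard form is (alpha_2, alpha_4, alpha_1, alpha_3). So the algebra is type A_4, i.e. sl(5).

type A_4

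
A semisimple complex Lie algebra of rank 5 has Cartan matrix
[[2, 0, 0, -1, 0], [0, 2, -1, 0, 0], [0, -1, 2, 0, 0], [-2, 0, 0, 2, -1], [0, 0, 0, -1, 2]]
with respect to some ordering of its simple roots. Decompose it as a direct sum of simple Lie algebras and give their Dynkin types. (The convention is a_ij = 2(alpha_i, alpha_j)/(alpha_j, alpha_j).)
The diagram associated to this matrix has two connected components: the simple roots {alpha_2, alpha_3} form a chain of 2 nodes with single edges (A_2), and {alpha_1, alpha_4, alpha_5} form a chain of 3 nodes with a double edge at one end; the terminal node there is the unique short simple root (B_3). A semisimple Lie algebra decomposes uniquely as the direct sum of simple ideals, one per connected component of its Dynkin diagram, so g ≅ A_2 ⊕ B_3 (dimension 8 + 21 = 29).

type A_2 + type B_3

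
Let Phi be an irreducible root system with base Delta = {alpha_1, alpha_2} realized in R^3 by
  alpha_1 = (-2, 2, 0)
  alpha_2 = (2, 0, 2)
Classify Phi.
A2

Compute the Cartan integers a_ij = 2(alpha_i, alpha_j)/(alpha_j, alpha_j); the resulting 2x2 Cartan matrix is
[[2, -1], [-1, 2]].
All simple roots have the same length, so the diagram is simply laced. The associated Dynkin diagram is a chain of 2 nodes with single edges (A_2), so the type is A_2 (the algebra sl(3)).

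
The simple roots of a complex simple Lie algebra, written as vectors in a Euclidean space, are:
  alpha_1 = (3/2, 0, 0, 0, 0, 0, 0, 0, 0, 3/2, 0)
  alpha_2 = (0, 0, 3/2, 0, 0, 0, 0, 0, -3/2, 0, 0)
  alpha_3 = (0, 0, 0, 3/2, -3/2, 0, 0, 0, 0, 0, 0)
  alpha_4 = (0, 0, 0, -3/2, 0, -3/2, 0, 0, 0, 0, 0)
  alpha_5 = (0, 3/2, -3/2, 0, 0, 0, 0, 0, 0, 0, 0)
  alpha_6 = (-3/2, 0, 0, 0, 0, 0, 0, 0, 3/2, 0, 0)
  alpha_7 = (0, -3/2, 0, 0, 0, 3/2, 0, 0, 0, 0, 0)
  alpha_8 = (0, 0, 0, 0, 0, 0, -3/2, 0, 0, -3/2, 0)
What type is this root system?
Compute the Cartan integers a_ij = 2(alpha_i, alpha_j)/(alpha_j, alpha_j); the resulting 8x8 Cartan matrix is
[[2, 0, 0, 0, 0, -1, 0, -1], [0, 2, 0, 0, -1, -1, 0, 0], [0, 0, 2, -1, 0, 0, 0, 0], [0, 0, -1, 2, 0, 0, -1, 0], [0, -1, 0, 0, 2, 0, -1, 0], [-1, -1, 0, 0, 0, 2, 0, 0], [0, 0, 0, -1, -1, 0, 2, 0], [-1, 0, 0, 0, 0, 0, 0, 2]].
All simple roots have the same length, so the diagram is simply laced. The associated Dynkin diagram is a chain of 8 nodes with single edges (A_8), so the type is A_8 (the algebra sl(9)).

A_8 (sl(9))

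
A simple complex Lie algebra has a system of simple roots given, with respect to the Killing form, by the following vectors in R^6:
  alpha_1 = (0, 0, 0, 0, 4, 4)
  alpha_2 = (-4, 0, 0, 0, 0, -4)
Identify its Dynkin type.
A_2

Compute the Cartan integers a_ij = 2(alpha_i, alpha_j)/(alpha_j, alpha_j); the resulting 2x2 Cartan matrix is
[[2, -1], [-1, 2]].
All simple roots have the same length, so the diagram is simply laced. The associated Dynkin diagram is a chain of 2 nodes with single edges (A_2), so the type is A_2 (the algebra sl(3)).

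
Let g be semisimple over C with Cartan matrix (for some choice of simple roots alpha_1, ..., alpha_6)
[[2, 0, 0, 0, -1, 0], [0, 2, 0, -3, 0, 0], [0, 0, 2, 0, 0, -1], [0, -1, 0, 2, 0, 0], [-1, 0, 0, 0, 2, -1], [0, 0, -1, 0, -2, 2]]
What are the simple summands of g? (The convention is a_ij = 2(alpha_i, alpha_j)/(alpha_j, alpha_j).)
The diagram associated to this matrix has two connected components: the simple roots {alpha_1, alpha_3, alpha_5, alpha_6} form a chain of 4 nodes with a double edge between the middle two (F_4), and {alpha_2, alpha_4} form two nodes joined by a triple edge (G_2). A semisimple Lie algebra decomposes uniquely as the direct sum of simple ideals, one per connected component of its Dynkin diagram, so g ≅ F_4 ⊕ G_2 (dimension 52 + 14 = 66).

F4 + G2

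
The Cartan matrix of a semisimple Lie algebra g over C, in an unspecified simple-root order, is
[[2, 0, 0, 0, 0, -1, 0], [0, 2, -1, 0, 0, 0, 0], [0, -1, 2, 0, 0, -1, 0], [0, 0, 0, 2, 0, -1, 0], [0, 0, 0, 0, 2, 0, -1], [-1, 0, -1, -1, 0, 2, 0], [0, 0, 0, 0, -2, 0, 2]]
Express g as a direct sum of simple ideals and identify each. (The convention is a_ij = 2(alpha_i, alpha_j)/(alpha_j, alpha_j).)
B_2 + D_5

The diagram associated to this matrix has two connected components: the simple roots {alpha_5, alpha_7} form a chain of 2 nodes with a double edge at one end; the terminal node there is the unique short simple root (B_2), and {alpha_1, alpha_2, alpha_3, alpha_4, alpha_6} form a chain of 3 nodes with a fork of two nodes at one end (D_5). A semisimple Lie algebra decomposes uniquely as the direct sum of simple ideals, one per connected component of its Dynkin diagram, so g ≅ B_2 ⊕ D_5 (dimension 10 + 45 = 55).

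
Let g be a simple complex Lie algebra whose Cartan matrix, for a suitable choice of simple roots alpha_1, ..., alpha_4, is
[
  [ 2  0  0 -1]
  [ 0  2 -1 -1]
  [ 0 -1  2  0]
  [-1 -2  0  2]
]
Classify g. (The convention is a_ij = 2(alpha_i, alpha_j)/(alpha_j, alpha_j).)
F_4

The matrix has rank 4 with 2's on the diagonal. Reading the off-diagonal entries as Dynkin edges (a single edge where a_ij = a_ji = -1; a double or triple edge where a_ij * a_ji = 2 or 3), the diagram is a chain of 4 nodes with a double edge between the middle two (F_4). One simple-root ordering that puts it in standard form is (alpha_1, alpha_4, alpha_2, alpha_3). So the algebra is type F_4.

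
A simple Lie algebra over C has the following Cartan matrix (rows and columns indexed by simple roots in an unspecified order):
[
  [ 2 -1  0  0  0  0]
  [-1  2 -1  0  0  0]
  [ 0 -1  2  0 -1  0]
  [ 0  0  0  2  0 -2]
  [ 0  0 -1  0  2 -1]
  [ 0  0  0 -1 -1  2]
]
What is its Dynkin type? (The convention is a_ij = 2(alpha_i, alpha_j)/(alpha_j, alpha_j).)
type C_6

The matrix has rank 6 with 2's on the diagonal. Reading the off-diagonal entries as Dynkin edges (a single edge where a_ij = a_ji = -1; a double or triple edge where a_ij * a_ji = 2 or 3), the diagram is a chain of 6 nodes with a double edge at one end; the terminal node there is the unique long simple root (C_6). One simple-root ordering that puts it in standard form is (alpha_1, alpha_2, alpha_3, alpha_5, alpha_6, alpha_4). So the algebra is type C_6, i.e. sp(12).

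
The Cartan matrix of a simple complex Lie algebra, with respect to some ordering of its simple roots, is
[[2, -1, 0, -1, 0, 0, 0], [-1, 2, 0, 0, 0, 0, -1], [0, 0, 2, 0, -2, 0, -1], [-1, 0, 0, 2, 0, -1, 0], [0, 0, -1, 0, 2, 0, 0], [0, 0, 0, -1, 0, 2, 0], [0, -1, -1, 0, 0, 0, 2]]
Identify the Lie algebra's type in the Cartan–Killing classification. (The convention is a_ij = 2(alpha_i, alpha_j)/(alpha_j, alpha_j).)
The matrix has rank 7 with 2's on the diagonal. Reading the off-diagonal entries as Dynkin edges (a single edge where a_ij = a_ji = -1; a double or triple edge where a_ij * a_ji = 2 or 3), the diagram is a chain of 7 nodes with a double edge at one end; the terminal node there is the unique short simple root (B_7). One simple-root ordering that puts it in standard form is (alpha_6, alpha_4, alpha_1, alpha_2, alpha_7, alpha_3, alpha_5). So the algebra is type B_7, i.e. so(15).

B_7 (so(15))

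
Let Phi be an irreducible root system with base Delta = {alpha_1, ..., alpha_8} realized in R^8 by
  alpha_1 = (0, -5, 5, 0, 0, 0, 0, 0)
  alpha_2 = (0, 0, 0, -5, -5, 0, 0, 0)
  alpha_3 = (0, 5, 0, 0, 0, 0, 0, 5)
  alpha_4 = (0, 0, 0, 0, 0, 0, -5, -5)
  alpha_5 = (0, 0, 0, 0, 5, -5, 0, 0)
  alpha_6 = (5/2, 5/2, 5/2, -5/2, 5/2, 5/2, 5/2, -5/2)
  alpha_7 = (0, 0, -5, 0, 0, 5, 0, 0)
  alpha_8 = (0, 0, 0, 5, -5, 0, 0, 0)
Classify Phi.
Compute the Cartan integers a_ij = 2(alpha_i, alpha_j)/(alpha_j, alpha_j); the resulting 8x8 Cartan matrix is
[[2, 0, -1, 0, 0, 0, -1, 0], [0, 2, 0, 0, -1, 0, 0, 0], [-1, 0, 2, -1, 0, 0, 0, 0], [0, 0, -1, 2, 0, 0, 0, 0], [0, -1, 0, 0, 2, 0, -1, -1], [0, 0, 0, 0, 0, 2, 0, -1], [-1, 0, 0, 0, -1, 0, 2, 0], [0, 0, 0, 0, -1, -1, 0, 2]].
All simple roots have the same length, so the diagram is simply laced. The associated Dynkin diagram is a chain of 7 nodes with one extra node attached to the third node from one end (E_8), so the type is E_8.

E8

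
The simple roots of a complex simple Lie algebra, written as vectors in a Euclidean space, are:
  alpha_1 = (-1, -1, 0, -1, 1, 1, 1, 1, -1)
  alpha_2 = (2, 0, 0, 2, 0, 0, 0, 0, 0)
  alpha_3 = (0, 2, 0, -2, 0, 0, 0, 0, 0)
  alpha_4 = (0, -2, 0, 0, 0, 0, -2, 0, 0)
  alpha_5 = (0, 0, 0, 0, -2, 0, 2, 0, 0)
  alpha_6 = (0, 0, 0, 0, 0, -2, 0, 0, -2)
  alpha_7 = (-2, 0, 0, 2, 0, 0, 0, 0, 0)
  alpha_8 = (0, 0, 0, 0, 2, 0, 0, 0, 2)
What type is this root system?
Compute the Cartan integers a_ij = 2(alpha_i, alpha_j)/(alpha_j, alpha_j); the resulting 8x8 Cartan matrix is
[[2, -1, 0, 0, 0, 0, 0, 0], [-1, 2, -1, 0, 0, 0, 0, 0], [0, -1, 2, -1, 0, 0, -1, 0], [0, 0, -1, 2, -1, 0, 0, 0], [0, 0, 0, -1, 2, 0, 0, -1], [0, 0, 0, 0, 0, 2, 0, -1], [0, 0, -1, 0, 0, 0, 2, 0], [0, 0, 0, 0, -1, -1, 0, 2]].
All simple roots have the same length, so the diagram is simply laced. The associated Dynkin diagram is a chain of 7 nodes with one extra node attached to the third node from one end (E_8), so the type is E_8.

E_8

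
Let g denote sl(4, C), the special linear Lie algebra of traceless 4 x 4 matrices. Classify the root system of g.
This is sl(4), which has dimension 4^2 - 1 = 15 and rank 4 - 1 = 3 (a Cartan subalgebra is the diagonal traceless matrices). In the classification of classical Lie algebras, the special linear algebra sl(n+1) has type A_n; here n = 3, so the Dynkin diagram is a chain of 3 nodes with single edges (A_3). Hence the type is A_3.

type A_3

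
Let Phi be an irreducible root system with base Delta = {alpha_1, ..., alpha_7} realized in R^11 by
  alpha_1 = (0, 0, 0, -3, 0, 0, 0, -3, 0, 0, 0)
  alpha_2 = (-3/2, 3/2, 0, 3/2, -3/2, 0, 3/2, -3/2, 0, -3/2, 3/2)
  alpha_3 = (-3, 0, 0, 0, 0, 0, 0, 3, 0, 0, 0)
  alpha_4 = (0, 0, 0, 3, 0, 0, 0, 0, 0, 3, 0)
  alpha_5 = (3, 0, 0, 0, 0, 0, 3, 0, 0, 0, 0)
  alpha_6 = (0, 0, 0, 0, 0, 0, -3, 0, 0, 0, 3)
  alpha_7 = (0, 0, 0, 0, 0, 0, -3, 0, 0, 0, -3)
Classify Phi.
E_7

Compute the Cartan integers a_ij = 2(alpha_i, alpha_j)/(alpha_j, alpha_j); the resulting 7x7 Cartan matrix is
[[2, 0, -1, -1, 0, 0, 0], [0, 2, 0, 0, 0, 0, -1], [-1, 0, 2, 0, -1, 0, 0], [-1, 0, 0, 2, 0, 0, 0], [0, 0, -1, 0, 2, -1, -1], [0, 0, 0, 0, -1, 2, 0], [0, -1, 0, 0, -1, 0, 2]].
All simple roots have the same length, so the diagram is simply laced. The associated Dynkin diagram is a chain of 6 nodes with one extra node attached to the third node from one end (E_7), so the type is E_7.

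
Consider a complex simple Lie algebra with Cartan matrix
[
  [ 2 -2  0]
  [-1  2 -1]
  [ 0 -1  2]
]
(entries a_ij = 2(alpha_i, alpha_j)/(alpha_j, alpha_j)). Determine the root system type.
The matrix has rank 3 with 2's on the diagonal. Reading the off-diagonal entries as Dynkin edges (a single edge where a_ij = a_ji = -1; a double or triple edge where a_ij * a_ji = 2 or 3), the diagram is a chain of 3 nodes with a double edge at one end; the terminal node there is the unique long simple root (C_3). One simple-root ordering that puts it in standard form is (alpha_3, alpha_2, alpha_1). So the algebra is type C_3, i.e. sp(6).

type C_3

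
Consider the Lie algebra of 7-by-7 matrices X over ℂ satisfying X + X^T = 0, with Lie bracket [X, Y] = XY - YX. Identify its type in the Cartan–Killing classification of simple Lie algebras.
This is so(7) with 7 odd, which has dimension 7(7-1)/2 = 21 and rank (7-1)/2 = 3. In the classification of classical Lie algebras, the orthogonal algebra so(2n+1) in an odd number of variables has type B_n; here n = 3, so the Dynkin diagram is a chain of 3 nodes with a double edge at one end; the terminal node there is the unique short simple root (B_3). Hence the type is B_3.

B_3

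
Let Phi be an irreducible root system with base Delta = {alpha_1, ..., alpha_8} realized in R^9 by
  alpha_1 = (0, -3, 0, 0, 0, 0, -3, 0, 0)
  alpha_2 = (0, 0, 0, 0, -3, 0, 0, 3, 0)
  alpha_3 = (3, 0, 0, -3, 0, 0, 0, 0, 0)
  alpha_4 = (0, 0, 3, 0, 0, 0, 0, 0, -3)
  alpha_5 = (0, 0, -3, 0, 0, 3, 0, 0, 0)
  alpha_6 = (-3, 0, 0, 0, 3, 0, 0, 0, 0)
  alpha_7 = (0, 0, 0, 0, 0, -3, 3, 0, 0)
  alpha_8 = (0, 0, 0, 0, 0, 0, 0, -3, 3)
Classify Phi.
Compute the Cartan integers a_ij = 2(alpha_i, alpha_j)/(alpha_j, alpha_j); the resulting 8x8 Cartan matrix is
[[2, 0, 0, 0, 0, 0, -1, 0], [0, 2, 0, 0, 0, -1, 0, -1], [0, 0, 2, 0, 0, -1, 0, 0], [0, 0, 0, 2, -1, 0, 0, -1], [0, 0, 0, -1, 2, 0, -1, 0], [0, -1, -1, 0, 0, 2, 0, 0], [-1, 0, 0, 0, -1, 0, 2, 0], [0, -1, 0, -1, 0, 0, 0, 2]].
All simple roots have the same length, so the diagram is simply laced. The associated Dynkin diagram is a chain of 8 nodes with single edges (A_8), so the type is A_8 (the algebra sl(9)).

A_8 (sl(9))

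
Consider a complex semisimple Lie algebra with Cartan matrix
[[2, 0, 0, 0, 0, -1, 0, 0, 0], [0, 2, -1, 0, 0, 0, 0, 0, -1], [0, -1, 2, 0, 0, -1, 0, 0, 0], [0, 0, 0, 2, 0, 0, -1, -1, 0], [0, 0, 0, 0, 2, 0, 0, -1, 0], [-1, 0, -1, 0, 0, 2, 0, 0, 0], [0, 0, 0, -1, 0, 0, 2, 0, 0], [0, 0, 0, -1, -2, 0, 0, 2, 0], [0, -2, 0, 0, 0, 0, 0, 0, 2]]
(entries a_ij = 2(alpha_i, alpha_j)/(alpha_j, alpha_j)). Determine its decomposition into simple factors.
B4 ⊕ C5

The diagram associated to this matrix has two connected components: the simple roots {alpha_4, alpha_5, alpha_7, alpha_8} form a chain of 4 nodes with a double edge at one end; the terminal node there is the unique short simple root (B_4), and {alpha_1, alpha_2, alpha_3, alpha_6, alpha_9} form a chain of 5 nodes with a double edge at one end; the terminal node there is the unique long simple root (C_5). A semisimple Lie algebra decomposes uniquely as the direct sum of simple ideals, one per connected component of its Dynkin diagram, so g ≅ B_4 ⊕ C_5 (dimension 36 + 55 = 91).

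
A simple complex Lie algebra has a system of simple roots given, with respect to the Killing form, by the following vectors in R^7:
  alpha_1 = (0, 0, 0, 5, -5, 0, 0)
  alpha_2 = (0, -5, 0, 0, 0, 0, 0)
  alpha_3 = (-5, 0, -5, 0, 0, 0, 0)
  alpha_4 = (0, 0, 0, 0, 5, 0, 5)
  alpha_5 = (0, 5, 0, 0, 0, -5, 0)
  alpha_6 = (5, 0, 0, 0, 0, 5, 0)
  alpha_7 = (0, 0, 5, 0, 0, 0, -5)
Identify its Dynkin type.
B7

Compute the Cartan integers a_ij = 2(alpha_i, alpha_j)/(alpha_j, alpha_j); the resulting 7x7 Cartan matrix is
[[2, 0, 0, -1, 0, 0, 0], [0, 2, 0, 0, -1, 0, 0], [0, 0, 2, 0, 0, -1, -1], [-1, 0, 0, 2, 0, 0, -1], [0, -2, 0, 0, 2, -1, 0], [0, 0, -1, 0, -1, 2, 0], [0, 0, -1, -1, 0, 0, 2]].
The roots have two lengths (squared-length ratio 2:1); the short ones are alpha_{2}. The associated Dynkin diagram is a chain of 7 nodes with a double edge at one end; the terminal node there is the unique short simple root (B_7), so the type is B_7 (the algebra so(15)).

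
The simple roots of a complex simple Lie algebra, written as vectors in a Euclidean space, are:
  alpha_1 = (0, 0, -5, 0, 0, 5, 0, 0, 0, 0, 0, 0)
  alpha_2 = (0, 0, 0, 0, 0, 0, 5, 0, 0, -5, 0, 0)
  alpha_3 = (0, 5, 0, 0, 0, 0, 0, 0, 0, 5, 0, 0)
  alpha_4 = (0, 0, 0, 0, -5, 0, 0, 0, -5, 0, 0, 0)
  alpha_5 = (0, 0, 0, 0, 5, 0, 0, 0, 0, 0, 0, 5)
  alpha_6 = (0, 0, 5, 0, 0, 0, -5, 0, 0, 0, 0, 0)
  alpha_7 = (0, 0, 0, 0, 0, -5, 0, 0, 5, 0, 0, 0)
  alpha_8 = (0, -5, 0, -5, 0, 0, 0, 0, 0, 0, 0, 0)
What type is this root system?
A_8

Compute the Cartan integers a_ij = 2(alpha_i, alpha_j)/(alpha_j, alpha_j); the resulting 8x8 Cartan matrix is
[[2, 0, 0, 0, 0, -1, -1, 0], [0, 2, -1, 0, 0, -1, 0, 0], [0, -1, 2, 0, 0, 0, 0, -1], [0, 0, 0, 2, -1, 0, -1, 0], [0, 0, 0, -1, 2, 0, 0, 0], [-1, -1, 0, 0, 0, 2, 0, 0], [-1, 0, 0, -1, 0, 0, 2, 0], [0, 0, -1, 0, 0, 0, 0, 2]].
All simple roots have the same length, so the diagram is simply laced. The associated Dynkin diagram is a chain of 8 nodes with single edges (A_8), so the type is A_8 (the algebra sl(9)).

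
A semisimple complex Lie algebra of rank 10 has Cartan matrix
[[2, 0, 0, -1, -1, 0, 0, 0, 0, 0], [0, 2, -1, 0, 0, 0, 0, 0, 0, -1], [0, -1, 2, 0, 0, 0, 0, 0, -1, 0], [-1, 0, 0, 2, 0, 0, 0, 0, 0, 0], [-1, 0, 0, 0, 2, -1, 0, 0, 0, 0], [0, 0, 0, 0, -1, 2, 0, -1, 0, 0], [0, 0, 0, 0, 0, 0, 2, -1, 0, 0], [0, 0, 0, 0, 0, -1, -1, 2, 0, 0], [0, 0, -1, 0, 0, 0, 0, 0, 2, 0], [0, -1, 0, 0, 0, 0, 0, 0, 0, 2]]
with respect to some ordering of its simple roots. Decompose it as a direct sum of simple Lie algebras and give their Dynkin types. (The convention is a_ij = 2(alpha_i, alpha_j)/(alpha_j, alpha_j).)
A_4 (sl(5)) ⊕ A_6 (sl(7))

The diagram associated to this matrix has two connected components: the simple roots {alpha_2, alpha_3, alpha_9, alpha_10} form a chain of 4 nodes with single edges (A_4), and {alpha_1, alpha_4, alpha_5, alpha_6, alpha_7, alpha_8} form a chain of 6 nodes with single edges (A_6). A semisimple Lie algebra decomposes uniquely as the direct sum of simple ideals, one per connected component of its Dynkin diagram, so g ≅ A_4 ⊕ A_6 (dimension 24 + 48 = 72).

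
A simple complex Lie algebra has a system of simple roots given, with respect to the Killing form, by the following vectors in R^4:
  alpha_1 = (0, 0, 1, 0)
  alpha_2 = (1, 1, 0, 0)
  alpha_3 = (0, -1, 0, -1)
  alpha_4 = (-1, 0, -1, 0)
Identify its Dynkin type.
B_4 (so(9))

Compute the Cartan integers a_ij = 2(alpha_i, alpha_j)/(alpha_j, alpha_j); the resulting 4x4 Cartan matrix is
[[2, 0, 0, -1], [0, 2, -1, -1], [0, -1, 2, 0], [-2, -1, 0, 2]].
The roots have two lengths (squared-length ratio 2:1); the short ones are alpha_{1}. The associated Dynkin diagram is a chain of 4 nodes with a double edge at one end; the terminal node there is the unique short simple root (B_4), so the type is B_4 (the algebra so(9)).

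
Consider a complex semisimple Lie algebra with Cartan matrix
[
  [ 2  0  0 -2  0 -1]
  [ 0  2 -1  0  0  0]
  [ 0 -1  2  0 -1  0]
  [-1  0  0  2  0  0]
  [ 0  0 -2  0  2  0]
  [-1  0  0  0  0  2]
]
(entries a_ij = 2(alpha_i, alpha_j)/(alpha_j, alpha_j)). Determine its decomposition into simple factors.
The diagram associated to this matrix has two connected components: the simple roots {alpha_1, alpha_4, alpha_6} form a chain of 3 nodes with a double edge at one end; the terminal node there is the unique short simple root (B_3), and {alpha_2, alpha_3, alpha_5} form a chain of 3 nodes with a double edge at one end; the terminal node there is the unique long simple root (C_3). A semisimple Lie algebra decomposes uniquely as the direct sum of simple ideals, one per connected component of its Dynkin diagram, so g ≅ B_3 ⊕ C_3 (dimension 21 + 21 = 42).

B3 + C3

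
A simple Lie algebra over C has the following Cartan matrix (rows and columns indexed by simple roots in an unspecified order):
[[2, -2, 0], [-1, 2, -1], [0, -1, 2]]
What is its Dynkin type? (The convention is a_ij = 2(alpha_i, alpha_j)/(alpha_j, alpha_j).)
C_3

The matrix has rank 3 with 2's on the diagonal. Reading the off-diagonal entries as Dynkin edges (a single edge where a_ij = a_ji = -1; a double or triple edge where a_ij * a_ji = 2 or 3), the diagram is a chain of 3 nodes with a double edge at one end; the terminal node there is the unique long simple root (C_3). One simple-root ordering that puts it in standard form is (alpha_3, alpha_2, alpha_1). So the algebra is type C_3, i.e. sp(6).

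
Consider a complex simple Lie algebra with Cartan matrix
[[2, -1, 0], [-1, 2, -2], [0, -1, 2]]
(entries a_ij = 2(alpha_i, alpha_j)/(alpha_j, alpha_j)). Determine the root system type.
B3

The matrix has rank 3 with 2's on the diagonal. Reading the off-diagonal entries as Dynkin edges (a single edge where a_ij = a_ji = -1; a double or triple edge where a_ij * a_ji = 2 or 3), the diagram is a chain of 3 nodes with a double edge at one end; the terminal node there is the unique short simple root (B_3). One simple-root ordering that puts it in standard form is (alpha_1, alpha_2, alpha_3). So the algebra is type B_3, i.e. so(7).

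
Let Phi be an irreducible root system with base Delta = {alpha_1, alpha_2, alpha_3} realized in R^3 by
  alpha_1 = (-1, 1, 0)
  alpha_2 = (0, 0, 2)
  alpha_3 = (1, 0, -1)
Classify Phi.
C_3

Compute the Cartan integers a_ij = 2(alpha_i, alpha_j)/(alpha_j, alpha_j); the resulting 3x3 Cartan matrix is
[[2, 0, -1], [0, 2, -2], [-1, -1, 2]].
The roots have two lengths (squared-length ratio 2:1); the short ones are alpha_{1,3}. The associated Dynkin diagram is a chain of 3 nodes with a double edge at one end; the terminal node there is the unique long simple root (C_3), so the type is C_3 (the algebra sp(6)).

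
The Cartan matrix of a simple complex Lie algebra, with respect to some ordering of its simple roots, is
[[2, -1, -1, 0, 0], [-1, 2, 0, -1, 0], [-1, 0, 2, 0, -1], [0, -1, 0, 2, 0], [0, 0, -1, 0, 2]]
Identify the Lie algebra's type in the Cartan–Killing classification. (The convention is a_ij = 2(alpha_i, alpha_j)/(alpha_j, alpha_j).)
The matrix has rank 5 with 2's on the diagonal. Reading the off-diagonal entries as Dynkin edges (a single edge where a_ij = a_ji = -1; a double or triple edge where a_ij * a_ji = 2 or 3), the diagram is a chain of 5 nodes with single edges (A_5). One simple-root ordering that puts it in standard form is (alpha_5, alpha_3, alpha_1, alpha_2, alpha_4). So the algebra is type A_5, i.e. sl(6).

A_5 (sl(6))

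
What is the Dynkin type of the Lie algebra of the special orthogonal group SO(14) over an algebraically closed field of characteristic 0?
type D_7

This is so(14) with 14 even, which has dimension 14(14-1)/2 = 91 and rank 14/2 = 7. In the classification of classical Lie algebras, the orthogonal algebra so(2n) in an even number of variables has type D_n; here n = 7, so the Dynkin diagram is a chain of 5 nodes with a fork of two nodes at one end (D_7). Hence the type is D_7.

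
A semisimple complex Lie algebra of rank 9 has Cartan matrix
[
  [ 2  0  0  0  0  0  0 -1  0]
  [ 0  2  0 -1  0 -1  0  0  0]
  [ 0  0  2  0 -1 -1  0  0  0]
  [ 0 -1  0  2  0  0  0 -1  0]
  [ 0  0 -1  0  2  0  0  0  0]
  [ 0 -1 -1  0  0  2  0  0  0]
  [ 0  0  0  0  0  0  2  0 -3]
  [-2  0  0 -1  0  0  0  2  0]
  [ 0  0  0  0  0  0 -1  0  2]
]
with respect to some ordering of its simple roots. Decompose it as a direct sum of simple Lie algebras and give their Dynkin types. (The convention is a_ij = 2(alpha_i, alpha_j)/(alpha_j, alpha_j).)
The diagram associated to this matrix has two connected components: the simple roots {alpha_1, alpha_2, alpha_3, alpha_4, alpha_5, alpha_6, alpha_8} form a chain of 7 nodes with a double edge at one end; the terminal node there is the unique short simple root (B_7), and {alpha_7, alpha_9} form two nodes joined by a triple edge (G_2). A semisimple Lie algebra decomposes uniquely as the direct sum of simple ideals, one per connected component of its Dynkin diagram, so g ≅ B_7 ⊕ G_2 (dimension 105 + 14 = 119).

B_7 ⊕ G_2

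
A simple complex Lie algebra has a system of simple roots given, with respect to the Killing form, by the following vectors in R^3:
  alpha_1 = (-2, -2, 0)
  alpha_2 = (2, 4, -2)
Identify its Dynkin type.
Compute the Cartan integers a_ij = 2(alpha_i, alpha_j)/(alpha_j, alpha_j); the resulting 2x2 Cartan matrix is
[[2, -1], [-3, 2]].
The roots have two lengths (squared-length ratio 3:1); the short ones are alpha_{1}. The associated Dynkin diagram is two nodes joined by a triple edge (G_2), so the type is G_2.

G_2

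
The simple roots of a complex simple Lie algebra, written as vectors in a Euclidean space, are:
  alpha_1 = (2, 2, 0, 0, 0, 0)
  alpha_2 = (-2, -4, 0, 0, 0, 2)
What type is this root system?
Compute the Cartan integers a_ij = 2(alpha_i, alpha_j)/(alpha_j, alpha_j); the resulting 2x2 Cartan matrix is
[[2, -1], [-3, 2]].
The roots have two lengths (squared-length ratio 3:1); the short ones are alpha_{1}. The associated Dynkin diagram is two nodes joined by a triple edge (G_2), so the type is G_2.

G_2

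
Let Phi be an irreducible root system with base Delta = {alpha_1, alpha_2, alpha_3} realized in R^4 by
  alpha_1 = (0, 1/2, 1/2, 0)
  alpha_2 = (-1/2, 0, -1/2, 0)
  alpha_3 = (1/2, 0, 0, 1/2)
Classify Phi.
Compute the Cartan integers a_ij = 2(alpha_i, alpha_j)/(alpha_j, alpha_j); the resulting 3x3 Cartan matrix is
[[2, -1, 0], [-1, 2, -1], [0, -1, 2]].
All simple roots have the same length, so the diagram is simply laced. The associated Dynkin diagram is a chain of 3 nodes with single edges (A_3), so the type is A_3 (the algebra sl(4)).

A3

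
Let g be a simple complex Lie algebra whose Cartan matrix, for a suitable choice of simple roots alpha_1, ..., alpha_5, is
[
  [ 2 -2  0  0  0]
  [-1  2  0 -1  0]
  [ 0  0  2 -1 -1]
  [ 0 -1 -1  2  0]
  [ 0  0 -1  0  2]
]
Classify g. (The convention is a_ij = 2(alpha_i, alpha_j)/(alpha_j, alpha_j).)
The matrix has rank 5 with 2's on the diagonal. Reading the off-diagonal entries as Dynkin edges (a single edge where a_ij = a_ji = -1; a double or triple edge where a_ij * a_ji = 2 or 3), the diagram is a chain of 5 nodes with a double edge at one end; the terminal node there is the unique long simple root (C_5). One simple-root ordering that puts it in standard form is (alpha_5, alpha_3, alpha_4, alpha_2, alpha_1). So the algebra is type C_5, i.e. sp(10).

C_5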